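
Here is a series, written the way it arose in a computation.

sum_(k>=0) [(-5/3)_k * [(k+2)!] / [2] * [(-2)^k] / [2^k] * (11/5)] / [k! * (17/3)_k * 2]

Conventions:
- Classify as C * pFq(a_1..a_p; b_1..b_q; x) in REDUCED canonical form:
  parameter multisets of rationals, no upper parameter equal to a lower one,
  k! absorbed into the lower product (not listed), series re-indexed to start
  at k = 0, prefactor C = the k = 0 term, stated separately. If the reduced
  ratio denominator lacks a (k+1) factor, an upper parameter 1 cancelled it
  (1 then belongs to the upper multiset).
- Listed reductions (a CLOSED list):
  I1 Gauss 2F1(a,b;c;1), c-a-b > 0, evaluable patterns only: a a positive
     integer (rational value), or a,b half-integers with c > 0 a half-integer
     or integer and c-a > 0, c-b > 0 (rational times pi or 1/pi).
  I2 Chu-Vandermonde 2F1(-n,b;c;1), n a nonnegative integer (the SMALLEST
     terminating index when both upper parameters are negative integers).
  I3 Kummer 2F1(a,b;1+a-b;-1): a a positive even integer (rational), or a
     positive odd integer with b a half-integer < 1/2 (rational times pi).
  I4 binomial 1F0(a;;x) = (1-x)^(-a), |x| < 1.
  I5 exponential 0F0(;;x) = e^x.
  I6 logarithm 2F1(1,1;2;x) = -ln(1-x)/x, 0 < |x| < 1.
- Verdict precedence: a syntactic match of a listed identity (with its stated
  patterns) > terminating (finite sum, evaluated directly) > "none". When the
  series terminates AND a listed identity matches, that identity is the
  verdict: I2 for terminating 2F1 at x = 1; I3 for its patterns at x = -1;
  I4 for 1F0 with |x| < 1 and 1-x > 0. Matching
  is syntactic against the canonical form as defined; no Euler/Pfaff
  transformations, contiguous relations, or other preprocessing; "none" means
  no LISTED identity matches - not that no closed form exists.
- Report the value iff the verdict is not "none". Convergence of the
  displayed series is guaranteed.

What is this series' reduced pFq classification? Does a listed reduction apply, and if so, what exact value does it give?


First insight: from the first term 11/10: the factorial ratio (prefactor 11/10) (k+a-1)!/(a-1)! is a rising factorial (a)_k.
Term ratio: r(k) = (-1) * (k-5/3) (k+3) / [(k+17/3) (k+1)] - rational in k. x = (-1); t_0 = 11/10; negate the roots.

Prefactor 11/10, argument -1: 2F1 with upper {-5/3, 3} over lower {17/3}. Verdict: none - this 2F1 at x = -1 matches no listed pattern, and upper {-5/3, 3} holds no stopper.


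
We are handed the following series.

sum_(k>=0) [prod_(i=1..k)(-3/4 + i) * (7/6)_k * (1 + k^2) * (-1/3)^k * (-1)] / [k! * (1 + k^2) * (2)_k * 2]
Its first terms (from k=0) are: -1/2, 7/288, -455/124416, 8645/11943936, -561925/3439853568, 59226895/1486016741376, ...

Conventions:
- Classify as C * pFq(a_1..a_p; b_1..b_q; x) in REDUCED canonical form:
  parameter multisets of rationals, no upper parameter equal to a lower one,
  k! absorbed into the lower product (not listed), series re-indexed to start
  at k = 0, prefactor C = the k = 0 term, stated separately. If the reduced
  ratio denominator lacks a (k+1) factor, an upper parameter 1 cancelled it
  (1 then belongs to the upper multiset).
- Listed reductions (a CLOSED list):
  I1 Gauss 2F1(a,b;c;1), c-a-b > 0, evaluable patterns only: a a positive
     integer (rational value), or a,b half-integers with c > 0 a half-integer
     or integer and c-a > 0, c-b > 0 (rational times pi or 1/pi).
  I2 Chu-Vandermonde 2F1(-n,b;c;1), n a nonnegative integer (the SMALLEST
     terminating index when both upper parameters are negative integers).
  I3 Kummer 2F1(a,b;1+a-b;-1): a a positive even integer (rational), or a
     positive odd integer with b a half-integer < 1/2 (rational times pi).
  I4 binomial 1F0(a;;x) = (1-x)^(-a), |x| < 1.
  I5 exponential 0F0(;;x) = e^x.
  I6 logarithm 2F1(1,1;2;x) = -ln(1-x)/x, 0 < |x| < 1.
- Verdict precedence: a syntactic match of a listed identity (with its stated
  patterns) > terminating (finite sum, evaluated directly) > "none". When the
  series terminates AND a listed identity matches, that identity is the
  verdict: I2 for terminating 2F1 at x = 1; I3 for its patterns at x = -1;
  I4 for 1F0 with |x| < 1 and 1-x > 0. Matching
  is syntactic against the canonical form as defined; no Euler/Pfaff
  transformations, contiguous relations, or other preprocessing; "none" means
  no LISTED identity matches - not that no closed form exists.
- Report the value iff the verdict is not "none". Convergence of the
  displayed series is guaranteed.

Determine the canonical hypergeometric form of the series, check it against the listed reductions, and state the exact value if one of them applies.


The tell: x = (-1/3) and the running product (prefactor -1/2) telescopes to a rising factorial.
Consecutive-term ratio: r(k) = (-1/3) * (k+1/4) (k+7/6) / [(k+2) (k+1)] - rational; roots negated = parameters, x = (-1/3), C = -1/2.

The series (x = -1/3) is 2F1: upper {1/4, 7/6}, lower {2}, prefactor -1/2. Verdict: none (x = -1/3): each listed identity misses the multisets {1/4, 7/6} ; {2}.


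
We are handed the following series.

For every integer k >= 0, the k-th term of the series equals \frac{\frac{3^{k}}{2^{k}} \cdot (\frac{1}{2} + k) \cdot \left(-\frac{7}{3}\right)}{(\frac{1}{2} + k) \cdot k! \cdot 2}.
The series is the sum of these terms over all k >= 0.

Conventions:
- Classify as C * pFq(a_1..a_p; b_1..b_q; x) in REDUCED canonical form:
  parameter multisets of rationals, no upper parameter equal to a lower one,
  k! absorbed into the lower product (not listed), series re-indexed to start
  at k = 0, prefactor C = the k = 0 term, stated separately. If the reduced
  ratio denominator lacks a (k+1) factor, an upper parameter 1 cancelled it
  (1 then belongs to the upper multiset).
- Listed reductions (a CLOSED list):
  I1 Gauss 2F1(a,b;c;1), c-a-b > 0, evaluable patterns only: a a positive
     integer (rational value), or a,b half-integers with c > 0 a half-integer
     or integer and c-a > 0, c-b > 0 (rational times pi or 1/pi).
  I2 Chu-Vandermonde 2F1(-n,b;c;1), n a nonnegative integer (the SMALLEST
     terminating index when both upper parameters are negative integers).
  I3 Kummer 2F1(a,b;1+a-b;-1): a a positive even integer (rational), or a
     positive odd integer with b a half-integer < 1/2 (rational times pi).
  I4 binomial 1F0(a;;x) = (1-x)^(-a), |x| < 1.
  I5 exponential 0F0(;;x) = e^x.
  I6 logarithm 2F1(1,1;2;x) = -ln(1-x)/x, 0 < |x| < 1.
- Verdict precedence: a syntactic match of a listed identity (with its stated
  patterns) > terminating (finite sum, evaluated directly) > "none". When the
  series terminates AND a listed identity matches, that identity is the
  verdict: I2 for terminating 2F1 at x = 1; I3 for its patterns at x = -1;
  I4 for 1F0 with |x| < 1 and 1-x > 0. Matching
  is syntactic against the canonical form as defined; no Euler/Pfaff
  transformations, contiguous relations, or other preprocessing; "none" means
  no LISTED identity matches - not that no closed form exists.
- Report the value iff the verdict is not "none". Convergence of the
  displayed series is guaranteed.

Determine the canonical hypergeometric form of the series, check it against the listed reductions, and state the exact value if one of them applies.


The series (x = \frac{3}{2}) is 0F0: upper {-}, lower {-}, prefactor -\frac{7}{6}. Verdict: the I5 exponential reduction matches (the 0F0 exponential series at x = \frac{3}{2}). Sum: \left(-\frac{7}{6}\right) \cdot e^{\frac{3}{2}}.

Structural cue: with t_0 = -\frac{7}{6}, the factor k + 1/2 cancels (top and bottom), leaving C = -7/6, x = 3/2.
Consecutive-term ratio: r(k) = \frac{3}{2} * 1 / [(k+1)] - poly over poly, x = \frac{3}{2} from leading terms; C = -\frac{7}{6} at k = 0.


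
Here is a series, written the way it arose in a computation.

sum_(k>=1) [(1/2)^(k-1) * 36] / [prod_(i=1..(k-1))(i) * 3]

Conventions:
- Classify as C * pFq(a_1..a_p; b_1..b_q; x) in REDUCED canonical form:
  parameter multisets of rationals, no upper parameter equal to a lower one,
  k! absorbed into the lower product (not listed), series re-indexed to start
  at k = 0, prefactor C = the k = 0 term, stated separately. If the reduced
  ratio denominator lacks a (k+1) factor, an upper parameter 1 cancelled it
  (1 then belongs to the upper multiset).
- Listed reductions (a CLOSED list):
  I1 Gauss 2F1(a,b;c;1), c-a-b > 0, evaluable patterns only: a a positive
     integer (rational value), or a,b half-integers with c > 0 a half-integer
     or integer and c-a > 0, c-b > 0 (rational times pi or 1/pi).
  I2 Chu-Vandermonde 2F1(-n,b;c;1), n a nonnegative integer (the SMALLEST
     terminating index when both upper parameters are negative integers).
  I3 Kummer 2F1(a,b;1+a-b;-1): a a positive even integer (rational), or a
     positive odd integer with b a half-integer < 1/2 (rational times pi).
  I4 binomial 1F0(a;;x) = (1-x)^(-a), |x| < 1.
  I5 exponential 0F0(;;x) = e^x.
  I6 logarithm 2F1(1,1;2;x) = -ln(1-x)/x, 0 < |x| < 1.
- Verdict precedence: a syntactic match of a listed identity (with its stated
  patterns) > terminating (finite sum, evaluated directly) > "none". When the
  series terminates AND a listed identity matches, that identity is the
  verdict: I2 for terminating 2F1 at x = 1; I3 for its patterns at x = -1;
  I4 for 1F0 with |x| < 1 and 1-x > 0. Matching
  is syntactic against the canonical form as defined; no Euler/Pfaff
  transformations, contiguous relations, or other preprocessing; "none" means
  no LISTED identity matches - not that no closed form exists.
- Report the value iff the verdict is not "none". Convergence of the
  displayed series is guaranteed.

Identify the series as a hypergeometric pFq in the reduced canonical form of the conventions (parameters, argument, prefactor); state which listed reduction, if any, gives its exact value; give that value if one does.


Canonical form: C = 12 times 0F0 with upper {-}, lower {-}, x = 1/2. Verdict (x = 1/2): the exponential series (I5) applies (the 0F0 exponential series at x = 1/2). Hence: 12 * e^(1/2).

Structural cue: from the first term 12: the product of the first k integers (C = 12, x = 1/2) is k!.
Adjacent-term ratio: r(k) = (1/2) * 1 / [(k+1)] - rational; roots negated = parameters, x = (1/2), C = 12.


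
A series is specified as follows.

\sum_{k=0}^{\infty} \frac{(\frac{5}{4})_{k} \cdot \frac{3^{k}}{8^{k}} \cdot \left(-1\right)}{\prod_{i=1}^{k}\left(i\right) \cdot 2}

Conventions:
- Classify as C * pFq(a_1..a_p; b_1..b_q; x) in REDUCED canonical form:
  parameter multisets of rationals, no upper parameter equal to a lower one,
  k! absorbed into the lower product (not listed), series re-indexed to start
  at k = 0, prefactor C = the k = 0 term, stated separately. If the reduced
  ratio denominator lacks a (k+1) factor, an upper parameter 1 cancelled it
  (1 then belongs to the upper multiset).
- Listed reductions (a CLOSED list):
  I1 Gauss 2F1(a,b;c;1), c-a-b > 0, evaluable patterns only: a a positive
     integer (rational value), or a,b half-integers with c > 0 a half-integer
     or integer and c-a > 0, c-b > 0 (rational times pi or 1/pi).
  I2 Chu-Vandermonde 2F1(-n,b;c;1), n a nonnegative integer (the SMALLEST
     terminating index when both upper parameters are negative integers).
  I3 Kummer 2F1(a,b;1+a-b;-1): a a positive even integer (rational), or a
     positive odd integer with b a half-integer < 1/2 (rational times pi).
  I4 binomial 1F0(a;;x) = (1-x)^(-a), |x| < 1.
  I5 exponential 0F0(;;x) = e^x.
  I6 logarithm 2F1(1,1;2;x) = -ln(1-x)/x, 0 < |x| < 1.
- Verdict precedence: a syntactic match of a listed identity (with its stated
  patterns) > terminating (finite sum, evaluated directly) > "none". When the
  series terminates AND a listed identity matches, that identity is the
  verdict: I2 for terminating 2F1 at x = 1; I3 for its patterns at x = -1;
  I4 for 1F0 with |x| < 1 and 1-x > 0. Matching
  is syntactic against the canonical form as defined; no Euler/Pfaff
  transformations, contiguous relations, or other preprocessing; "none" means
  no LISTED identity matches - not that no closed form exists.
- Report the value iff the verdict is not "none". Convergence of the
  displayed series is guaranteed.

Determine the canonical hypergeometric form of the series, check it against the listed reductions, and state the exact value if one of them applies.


Key observation: x = \frac{3}{8} and the constant factors (C = -1/2) combine into one prefactor.
Ratio: r(k) = \frac{3}{8} * (k+\frac{5}{4}) / [(k+1)] - rational; roots negated = parameters, x = \frac{3}{8}, C = -\frac{1}{2}.

x = \frac{3}{8} here; the reduced form reads 1F0, upper {\frac{5}{4}}, lower {-}, C = -\frac{1}{2}. Verdict: the binomial series (I4) applies (the 1F0 binomial series: exponent -5/4, x = \frac{3}{8}). Exact value: \left(-\frac{1}{2}\right) \cdot \left(\frac{5}{8}\right)^{-\frac{5}{4}}.


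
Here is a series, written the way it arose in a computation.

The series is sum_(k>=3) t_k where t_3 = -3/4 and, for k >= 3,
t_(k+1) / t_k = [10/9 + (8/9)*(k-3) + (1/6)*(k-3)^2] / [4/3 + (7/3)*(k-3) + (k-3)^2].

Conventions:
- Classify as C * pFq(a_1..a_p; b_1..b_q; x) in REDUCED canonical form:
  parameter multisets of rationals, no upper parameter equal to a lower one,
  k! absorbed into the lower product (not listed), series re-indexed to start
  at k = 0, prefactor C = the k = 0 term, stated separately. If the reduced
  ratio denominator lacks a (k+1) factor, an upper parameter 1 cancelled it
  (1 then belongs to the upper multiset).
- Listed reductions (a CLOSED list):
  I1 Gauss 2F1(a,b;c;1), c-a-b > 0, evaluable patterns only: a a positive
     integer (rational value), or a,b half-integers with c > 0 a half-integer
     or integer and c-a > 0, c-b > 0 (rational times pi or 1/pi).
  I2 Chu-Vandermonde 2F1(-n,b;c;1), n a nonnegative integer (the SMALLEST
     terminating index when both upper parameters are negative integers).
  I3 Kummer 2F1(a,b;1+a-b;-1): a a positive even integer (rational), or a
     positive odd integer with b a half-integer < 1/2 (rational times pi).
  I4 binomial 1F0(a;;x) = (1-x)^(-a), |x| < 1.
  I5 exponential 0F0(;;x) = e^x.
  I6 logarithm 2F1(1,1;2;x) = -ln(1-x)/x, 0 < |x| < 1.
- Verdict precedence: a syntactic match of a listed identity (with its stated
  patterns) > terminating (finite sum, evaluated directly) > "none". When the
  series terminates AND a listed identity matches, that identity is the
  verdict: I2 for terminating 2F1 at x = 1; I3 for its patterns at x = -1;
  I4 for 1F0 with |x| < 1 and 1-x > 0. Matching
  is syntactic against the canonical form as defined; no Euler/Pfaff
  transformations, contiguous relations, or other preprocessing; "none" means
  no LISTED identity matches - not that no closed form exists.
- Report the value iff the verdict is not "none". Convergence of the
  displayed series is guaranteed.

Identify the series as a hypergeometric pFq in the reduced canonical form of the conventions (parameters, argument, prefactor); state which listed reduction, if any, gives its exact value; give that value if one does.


The series (x = 1/6) is 2F1: upper {2, 10/3}, lower {4/3}, prefactor -3/4. Verdict: none here - no I1-I6 shape fits x = 1/6 with lower {4/3}.

Structural cue: from the first term -3/4: roots of the ratio polynomials (C = -3/4, x = 1/6) are the negated parameters.
Ratio: r(k) = (1/6) * (k+2) (k+10/3) / [(k+4/3) (k+1)] - rational; roots negated = parameters, x = (1/6), C = -3/4.


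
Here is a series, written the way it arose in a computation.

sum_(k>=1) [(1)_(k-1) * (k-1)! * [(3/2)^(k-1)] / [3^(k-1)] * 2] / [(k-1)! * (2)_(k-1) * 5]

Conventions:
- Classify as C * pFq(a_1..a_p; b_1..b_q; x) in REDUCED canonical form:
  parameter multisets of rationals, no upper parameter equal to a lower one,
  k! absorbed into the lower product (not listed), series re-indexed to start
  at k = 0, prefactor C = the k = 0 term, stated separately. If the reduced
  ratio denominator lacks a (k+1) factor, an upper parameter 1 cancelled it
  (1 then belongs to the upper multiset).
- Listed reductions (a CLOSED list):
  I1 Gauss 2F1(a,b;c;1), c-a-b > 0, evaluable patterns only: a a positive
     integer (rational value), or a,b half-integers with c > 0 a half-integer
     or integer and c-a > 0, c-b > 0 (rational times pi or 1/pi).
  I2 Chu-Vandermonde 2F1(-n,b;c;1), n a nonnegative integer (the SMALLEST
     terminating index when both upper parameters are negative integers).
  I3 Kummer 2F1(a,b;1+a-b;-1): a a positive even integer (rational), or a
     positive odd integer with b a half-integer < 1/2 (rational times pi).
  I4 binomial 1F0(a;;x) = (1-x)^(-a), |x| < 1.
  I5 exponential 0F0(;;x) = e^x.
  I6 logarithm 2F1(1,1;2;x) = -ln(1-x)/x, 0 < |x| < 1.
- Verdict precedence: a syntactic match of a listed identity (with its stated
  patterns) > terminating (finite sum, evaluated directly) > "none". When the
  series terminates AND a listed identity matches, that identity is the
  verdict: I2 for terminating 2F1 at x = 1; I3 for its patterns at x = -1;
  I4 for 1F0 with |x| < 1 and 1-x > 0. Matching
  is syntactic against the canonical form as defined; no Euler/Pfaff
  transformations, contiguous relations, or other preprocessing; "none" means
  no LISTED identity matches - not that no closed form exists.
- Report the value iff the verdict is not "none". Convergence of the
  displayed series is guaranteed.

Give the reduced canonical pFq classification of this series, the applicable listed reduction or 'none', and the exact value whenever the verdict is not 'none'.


Key step: with t_0 = 2/5, the two k-th powers (C = 2/5, x = 1/2) combine into one argument.
Term ratio: r(k) = (1/2) * (k+1) (k+1) / [(k+2) (k+1)] - rational in k. x = (1/2); t_0 = 2/5; negate the roots.

At argument 1/2: a 2F1 with upper {1, 1}, lower {2}, scaled by C = 2/5. Verdict (x = 1/2): the I6 logarithm reduction applies (the logarithm: parameters (1,1;2), x = 1/2). Exact value: (-4/5) * ln(1/2).


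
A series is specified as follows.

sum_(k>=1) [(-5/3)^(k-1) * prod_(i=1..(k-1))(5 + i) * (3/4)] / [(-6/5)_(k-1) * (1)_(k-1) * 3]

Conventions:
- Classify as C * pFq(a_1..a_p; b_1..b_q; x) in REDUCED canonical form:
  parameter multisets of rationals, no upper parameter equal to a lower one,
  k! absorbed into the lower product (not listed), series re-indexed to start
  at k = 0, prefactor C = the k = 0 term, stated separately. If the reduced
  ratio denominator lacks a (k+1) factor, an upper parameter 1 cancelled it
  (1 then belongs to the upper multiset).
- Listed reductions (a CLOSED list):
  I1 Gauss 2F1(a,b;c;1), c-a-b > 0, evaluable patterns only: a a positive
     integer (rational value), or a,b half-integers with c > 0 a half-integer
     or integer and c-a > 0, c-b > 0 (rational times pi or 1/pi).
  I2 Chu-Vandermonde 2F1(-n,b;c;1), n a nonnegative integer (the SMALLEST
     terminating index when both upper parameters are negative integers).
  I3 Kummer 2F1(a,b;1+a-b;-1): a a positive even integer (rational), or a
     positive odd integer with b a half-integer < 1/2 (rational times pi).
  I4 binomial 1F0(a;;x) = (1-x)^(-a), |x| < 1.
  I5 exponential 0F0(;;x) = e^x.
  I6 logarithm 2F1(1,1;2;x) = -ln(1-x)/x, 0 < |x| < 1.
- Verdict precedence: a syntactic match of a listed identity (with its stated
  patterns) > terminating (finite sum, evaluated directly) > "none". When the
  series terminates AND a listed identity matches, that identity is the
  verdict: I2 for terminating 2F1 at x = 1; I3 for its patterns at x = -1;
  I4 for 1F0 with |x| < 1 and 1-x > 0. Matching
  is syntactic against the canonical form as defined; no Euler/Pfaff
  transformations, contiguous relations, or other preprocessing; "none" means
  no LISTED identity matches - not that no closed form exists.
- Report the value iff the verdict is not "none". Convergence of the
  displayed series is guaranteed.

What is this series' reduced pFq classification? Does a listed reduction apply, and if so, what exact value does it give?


At argument -5/3: a 1F1 with upper {6}, lower {-6/5}, scaled by C = 1/4. Verdict: none (x = -5/3): each listed identity misses the multisets {6} ; {-6/5}.

Key step: with t_0 = 1/4, (1)_k (C = 1/4) is k! itself.
Ratio: r(k) = (-5/3) * (k+6) / [(k-6/5) (k+1)] - rational in k. x = (-5/3); t_0 = 1/4; negate the roots.


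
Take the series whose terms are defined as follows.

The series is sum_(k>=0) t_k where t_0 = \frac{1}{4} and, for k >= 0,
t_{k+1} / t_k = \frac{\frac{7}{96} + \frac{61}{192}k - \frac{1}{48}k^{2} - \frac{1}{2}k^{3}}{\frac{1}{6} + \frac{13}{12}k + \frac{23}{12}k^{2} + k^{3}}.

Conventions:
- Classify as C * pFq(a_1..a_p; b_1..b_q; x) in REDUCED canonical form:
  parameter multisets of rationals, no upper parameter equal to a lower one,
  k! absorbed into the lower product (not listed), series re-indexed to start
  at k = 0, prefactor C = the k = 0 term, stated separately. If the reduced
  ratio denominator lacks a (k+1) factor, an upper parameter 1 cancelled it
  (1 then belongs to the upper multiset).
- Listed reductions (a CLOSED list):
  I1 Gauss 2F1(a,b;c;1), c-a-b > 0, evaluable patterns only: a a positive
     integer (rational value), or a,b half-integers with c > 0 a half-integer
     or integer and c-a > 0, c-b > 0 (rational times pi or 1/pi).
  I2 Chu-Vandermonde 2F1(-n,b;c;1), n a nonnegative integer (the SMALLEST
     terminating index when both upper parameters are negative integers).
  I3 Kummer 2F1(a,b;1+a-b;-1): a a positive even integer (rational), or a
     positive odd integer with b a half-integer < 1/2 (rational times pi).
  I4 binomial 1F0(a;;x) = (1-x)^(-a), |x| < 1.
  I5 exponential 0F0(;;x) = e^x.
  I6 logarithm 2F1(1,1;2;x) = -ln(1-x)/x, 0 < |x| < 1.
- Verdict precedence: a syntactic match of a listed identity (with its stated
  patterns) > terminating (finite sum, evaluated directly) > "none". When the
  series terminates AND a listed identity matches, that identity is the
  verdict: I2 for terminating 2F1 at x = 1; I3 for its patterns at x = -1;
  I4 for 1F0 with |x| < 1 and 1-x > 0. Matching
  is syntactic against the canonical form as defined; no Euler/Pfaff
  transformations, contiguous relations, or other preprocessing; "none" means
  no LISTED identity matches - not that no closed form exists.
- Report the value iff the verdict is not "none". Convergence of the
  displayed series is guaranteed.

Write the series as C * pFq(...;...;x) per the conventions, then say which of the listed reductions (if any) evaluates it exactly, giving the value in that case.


This is \frac{1}{4} * 1F0(-\frac{7}{8}; -; -\frac{1}{2}) in reduced canonical form. Verdict: this is binomial (I4) (the 1F0 binomial series: exponent 7/8, x = -\frac{1}{2}). Hence: \frac{1}{4} \cdot \left(\frac{3}{2}\right)^{\frac{7}{8}}.

Key observation: from the first term \frac{1}{4}: the parameter 1/4 appears in both the upper and lower lists and cancels (alongside the other common factor).
Term ratio: r(k) = -\frac{1}{2} * (k-\frac{7}{8}) / [(k+1)] - rational in k. x = -\frac{1}{2}; t_0 = \frac{1}{4}; negate the roots.


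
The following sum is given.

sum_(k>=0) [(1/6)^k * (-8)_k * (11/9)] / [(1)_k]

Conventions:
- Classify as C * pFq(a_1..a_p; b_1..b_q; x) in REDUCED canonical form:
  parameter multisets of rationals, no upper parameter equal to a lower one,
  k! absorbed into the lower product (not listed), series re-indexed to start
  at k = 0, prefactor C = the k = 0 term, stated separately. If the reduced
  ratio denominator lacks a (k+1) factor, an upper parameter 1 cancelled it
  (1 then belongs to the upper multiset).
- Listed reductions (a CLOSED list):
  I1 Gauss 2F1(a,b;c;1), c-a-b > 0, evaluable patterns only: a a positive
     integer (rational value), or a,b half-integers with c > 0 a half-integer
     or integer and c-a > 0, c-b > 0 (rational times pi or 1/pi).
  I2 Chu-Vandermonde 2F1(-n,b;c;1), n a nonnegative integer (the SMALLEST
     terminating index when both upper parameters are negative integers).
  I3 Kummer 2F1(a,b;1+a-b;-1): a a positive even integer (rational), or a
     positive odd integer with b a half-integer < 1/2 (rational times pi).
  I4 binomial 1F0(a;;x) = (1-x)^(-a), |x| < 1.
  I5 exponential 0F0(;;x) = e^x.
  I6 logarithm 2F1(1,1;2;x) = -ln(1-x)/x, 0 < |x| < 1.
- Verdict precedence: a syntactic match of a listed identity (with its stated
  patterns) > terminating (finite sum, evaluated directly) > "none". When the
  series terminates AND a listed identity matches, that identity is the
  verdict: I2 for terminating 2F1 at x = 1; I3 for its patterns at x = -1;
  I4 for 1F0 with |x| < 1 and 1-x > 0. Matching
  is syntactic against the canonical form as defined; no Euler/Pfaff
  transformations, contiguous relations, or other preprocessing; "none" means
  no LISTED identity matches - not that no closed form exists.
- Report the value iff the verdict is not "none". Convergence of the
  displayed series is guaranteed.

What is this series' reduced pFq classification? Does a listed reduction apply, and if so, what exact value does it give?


Key step: t_0 = 11/9 here, and (1)_k (C = 11/9, x = 1/6) is k! itself.
Consecutive-term ratio: r(k) = (1/6) * (k-8) / [(k+1)] - rational; roots negated = parameters, x = (1/6), C = 11/9.

This is 11/9 * 1F0(-8; -; 1/6) in reduced canonical form. Verdict: the I4 binomial reduction applies (the 1F0 binomial series: exponent 8, x = 1/6). Hence: 4296875/15116544.


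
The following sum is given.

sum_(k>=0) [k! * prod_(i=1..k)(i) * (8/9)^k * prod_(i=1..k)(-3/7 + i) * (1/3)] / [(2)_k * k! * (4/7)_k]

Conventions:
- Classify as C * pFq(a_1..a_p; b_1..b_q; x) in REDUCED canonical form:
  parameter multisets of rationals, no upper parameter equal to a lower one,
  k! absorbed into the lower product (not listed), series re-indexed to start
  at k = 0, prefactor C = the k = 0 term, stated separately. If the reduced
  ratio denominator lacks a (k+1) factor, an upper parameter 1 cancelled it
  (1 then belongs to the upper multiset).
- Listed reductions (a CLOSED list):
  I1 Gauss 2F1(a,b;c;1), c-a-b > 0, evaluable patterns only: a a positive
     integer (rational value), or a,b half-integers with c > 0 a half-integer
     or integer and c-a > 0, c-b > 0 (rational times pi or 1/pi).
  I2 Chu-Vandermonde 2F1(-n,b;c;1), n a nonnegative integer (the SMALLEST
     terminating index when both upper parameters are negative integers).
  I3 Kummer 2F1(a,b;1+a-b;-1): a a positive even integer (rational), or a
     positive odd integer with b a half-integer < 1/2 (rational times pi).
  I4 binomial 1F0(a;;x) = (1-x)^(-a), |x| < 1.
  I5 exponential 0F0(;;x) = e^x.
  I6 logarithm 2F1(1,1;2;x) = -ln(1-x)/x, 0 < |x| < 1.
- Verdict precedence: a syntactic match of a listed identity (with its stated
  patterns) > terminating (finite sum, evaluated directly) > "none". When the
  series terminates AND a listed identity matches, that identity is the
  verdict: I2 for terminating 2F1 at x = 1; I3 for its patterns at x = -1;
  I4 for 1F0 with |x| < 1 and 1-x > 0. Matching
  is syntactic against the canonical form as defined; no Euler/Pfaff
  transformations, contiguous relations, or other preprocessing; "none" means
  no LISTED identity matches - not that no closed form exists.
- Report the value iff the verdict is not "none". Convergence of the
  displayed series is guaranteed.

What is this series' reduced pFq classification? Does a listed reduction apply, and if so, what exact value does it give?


x = 8/9 here; the reduced form reads 2F1, upper {1, 1}, lower {2}, C = 1/3. Verdict: this is the logarithmic series (I6) (the logarithm: parameters (1,1;2), x = 8/9). Value: (-3/8) * ln(1/9).

The tell: with t_0 = 1/3, the running product (C = 1/3, x = 8/9) telescopes to a rising factorial.
Consecutive-term ratio: r(k) = (8/9) * (k+1) (k+1) / [(k+2) (k+1)] ; factor over Q: parameters, x = (8/9), and C = 1/3.


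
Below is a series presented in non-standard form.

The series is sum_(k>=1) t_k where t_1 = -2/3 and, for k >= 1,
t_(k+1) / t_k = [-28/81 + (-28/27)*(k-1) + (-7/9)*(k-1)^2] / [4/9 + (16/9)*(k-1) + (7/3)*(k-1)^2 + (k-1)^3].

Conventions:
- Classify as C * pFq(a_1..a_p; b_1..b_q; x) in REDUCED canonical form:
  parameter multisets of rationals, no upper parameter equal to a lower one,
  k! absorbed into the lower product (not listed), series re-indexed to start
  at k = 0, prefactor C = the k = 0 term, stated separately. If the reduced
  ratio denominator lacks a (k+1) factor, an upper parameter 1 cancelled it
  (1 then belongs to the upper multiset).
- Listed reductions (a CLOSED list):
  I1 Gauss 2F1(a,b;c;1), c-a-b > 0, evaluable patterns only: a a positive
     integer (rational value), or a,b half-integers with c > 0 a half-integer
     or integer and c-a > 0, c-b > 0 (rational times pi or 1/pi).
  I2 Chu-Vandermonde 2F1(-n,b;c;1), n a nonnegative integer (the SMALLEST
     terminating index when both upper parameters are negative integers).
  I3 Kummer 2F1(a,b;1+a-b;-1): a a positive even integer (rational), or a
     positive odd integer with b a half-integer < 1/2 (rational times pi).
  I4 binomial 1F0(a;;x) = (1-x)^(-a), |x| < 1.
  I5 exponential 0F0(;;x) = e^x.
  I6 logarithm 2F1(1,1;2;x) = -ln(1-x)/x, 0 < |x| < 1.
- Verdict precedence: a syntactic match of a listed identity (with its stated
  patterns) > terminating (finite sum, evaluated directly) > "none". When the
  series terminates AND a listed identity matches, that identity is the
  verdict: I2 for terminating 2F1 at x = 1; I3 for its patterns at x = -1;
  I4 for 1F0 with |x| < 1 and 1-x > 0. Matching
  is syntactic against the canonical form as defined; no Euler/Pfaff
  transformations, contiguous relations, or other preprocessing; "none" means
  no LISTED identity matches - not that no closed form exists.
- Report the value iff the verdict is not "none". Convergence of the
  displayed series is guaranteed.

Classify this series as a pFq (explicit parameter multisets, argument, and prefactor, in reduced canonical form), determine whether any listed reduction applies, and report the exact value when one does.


Reduced: x = -7/9, 0F0, upper = {-}, lower = {-}, C = -2/3. Verdict: the exponential series (I5) fires (the 0F0 exponential series at x = -7/9). Value: (-2/3) * e^(-7/9).

First insight: x = (-7/9) and cancel k + 2/3 from the displayed ratio first; then prefactor -2/3.
Term ratio: r(k) = (-7/9) * 1 / [(k+1)] ; factor over Q: parameters, x = (-7/9), and C = -2/3.


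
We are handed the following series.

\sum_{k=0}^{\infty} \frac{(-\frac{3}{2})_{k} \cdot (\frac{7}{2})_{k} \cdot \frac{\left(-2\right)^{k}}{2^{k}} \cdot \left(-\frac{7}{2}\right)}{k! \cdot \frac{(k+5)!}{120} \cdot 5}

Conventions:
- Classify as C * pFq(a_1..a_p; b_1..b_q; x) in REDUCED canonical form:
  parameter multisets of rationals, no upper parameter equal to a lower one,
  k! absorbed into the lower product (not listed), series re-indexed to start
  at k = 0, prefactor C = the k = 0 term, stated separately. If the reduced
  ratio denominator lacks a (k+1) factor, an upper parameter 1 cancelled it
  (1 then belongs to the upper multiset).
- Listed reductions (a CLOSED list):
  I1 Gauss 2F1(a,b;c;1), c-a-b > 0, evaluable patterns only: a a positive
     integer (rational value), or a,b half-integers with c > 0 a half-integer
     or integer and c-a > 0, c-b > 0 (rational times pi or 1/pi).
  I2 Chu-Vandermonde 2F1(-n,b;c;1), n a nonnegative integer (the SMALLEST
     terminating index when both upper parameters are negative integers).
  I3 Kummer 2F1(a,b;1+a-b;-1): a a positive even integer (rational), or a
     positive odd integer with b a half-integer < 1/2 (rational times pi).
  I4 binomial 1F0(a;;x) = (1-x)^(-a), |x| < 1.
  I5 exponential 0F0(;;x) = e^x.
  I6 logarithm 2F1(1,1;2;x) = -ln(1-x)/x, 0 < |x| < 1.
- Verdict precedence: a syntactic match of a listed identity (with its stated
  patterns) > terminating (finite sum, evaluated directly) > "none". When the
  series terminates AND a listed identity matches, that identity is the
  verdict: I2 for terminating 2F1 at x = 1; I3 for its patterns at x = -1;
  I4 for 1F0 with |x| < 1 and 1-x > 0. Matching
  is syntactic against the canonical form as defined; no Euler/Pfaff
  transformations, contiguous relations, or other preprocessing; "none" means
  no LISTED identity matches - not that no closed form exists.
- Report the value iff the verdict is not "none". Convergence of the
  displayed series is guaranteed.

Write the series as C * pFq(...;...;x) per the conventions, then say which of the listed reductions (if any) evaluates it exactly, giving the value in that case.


x = -1 here; the reduced form reads 2F1, upper {-\frac{3}{2}, \frac{7}{2}}, lower {6}, C = -\frac{7}{10}. Verdict: none - this 2F1 at x = -1 matches no listed pattern, and upper {-\frac{3}{2}, \frac{7}{2}} holds no stopper.

Key observation: with t_0 = -\frac{7}{10}, the two k-th powers (C = -7/10, x = -1) combine into one argument.
Term ratio: r(k) = -1 * (k-\frac{3}{2}) (k+\frac{7}{2}) / [(k+6) (k+1)] ; factor over Q: parameters, x = -1, and C = -\frac{7}{10}.


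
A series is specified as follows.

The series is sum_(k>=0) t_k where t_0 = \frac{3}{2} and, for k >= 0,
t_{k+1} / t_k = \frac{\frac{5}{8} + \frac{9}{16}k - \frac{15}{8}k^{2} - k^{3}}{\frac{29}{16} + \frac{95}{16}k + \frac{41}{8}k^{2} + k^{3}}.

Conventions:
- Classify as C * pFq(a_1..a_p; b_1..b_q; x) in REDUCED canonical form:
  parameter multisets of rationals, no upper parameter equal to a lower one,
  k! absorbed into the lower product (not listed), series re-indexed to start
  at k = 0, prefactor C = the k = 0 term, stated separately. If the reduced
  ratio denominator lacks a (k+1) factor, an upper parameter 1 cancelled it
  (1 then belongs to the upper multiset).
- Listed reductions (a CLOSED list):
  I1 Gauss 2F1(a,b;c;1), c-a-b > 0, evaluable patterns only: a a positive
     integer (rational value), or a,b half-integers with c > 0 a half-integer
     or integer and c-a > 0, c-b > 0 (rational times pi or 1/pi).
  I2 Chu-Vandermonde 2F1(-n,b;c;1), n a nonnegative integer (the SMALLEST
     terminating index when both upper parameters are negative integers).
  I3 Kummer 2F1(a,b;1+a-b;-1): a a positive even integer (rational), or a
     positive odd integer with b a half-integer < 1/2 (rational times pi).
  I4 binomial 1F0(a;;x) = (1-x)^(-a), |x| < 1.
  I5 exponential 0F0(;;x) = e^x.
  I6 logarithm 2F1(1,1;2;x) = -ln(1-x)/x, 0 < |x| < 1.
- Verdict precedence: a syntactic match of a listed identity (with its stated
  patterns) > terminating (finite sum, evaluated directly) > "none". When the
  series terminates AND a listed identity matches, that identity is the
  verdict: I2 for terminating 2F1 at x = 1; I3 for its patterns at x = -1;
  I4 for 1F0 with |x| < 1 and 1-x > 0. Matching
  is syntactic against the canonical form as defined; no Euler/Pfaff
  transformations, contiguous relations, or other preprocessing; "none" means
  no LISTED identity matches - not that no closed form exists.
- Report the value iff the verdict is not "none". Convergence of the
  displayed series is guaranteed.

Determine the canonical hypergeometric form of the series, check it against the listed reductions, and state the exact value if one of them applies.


Canonical form: C = \frac{3}{2} times 2F1 with upper {-\frac{5}{8}, 2}, lower {\frac{29}{8}}, x = -1. Verdict at x = -1: the Kummer evaluation I3 matches (x = -1; c = \frac{29}{8} equals 1+a-b for upper {-\frac{5}{8}, 2}: listed pattern). Exact value: \frac{63}{32}.

Key step: with t_0 = \frac{3}{2}, roots of the ratio polynomials (prefactor 3/2) are the negated parameters.
Ratio: r(k) = -1 * (k-\frac{5}{8}) (k+2) / [(k+\frac{29}{8}) (k+1)] ; factor over Q: parameters, x = -1, and C = \frac{3}{2}.


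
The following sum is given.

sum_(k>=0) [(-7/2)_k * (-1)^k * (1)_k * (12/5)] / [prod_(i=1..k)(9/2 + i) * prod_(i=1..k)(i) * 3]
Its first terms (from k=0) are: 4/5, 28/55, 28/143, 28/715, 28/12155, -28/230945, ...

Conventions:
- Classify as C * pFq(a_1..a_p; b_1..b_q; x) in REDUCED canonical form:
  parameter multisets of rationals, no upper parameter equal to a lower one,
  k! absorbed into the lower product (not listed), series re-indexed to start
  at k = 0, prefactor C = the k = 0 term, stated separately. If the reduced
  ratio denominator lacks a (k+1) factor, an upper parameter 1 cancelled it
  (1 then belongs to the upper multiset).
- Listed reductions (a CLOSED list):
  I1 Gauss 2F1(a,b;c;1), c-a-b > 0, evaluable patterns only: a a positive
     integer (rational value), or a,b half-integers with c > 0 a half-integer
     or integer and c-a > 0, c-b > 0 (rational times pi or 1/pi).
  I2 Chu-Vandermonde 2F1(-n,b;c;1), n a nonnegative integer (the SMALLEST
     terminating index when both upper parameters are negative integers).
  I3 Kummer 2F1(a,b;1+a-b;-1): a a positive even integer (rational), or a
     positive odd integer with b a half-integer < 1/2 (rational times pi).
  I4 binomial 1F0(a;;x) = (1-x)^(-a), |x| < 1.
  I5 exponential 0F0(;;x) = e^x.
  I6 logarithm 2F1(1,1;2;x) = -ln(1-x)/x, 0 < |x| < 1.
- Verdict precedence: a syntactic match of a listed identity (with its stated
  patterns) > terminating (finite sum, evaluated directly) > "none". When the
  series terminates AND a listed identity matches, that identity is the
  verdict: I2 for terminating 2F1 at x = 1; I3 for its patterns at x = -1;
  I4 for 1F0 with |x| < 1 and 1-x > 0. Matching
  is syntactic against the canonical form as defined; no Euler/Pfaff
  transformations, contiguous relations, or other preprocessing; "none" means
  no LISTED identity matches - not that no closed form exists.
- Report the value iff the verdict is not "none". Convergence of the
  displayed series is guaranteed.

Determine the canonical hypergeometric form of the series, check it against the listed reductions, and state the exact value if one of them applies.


This is 4/5 * 2F1(-7/2, 1; 11/2; -1) in reduced canonical form. Verdict (x = -1): the Kummer evaluation I3 applies (x = -1; c = 11/2 equals 1+a-b for upper {-7/2, 1}: listed pattern). Sum: (63/128) * pi.

Key step: x = (-1) and the lower running product (C = 4/5) is a rising factorial.
Term ratio: r(k) = (-1) * (k-7/2) (k+1) / [(k+11/2) (k+1)] - rational in k, leading ratio (-1); with t_0 = 4/5, classification follows.


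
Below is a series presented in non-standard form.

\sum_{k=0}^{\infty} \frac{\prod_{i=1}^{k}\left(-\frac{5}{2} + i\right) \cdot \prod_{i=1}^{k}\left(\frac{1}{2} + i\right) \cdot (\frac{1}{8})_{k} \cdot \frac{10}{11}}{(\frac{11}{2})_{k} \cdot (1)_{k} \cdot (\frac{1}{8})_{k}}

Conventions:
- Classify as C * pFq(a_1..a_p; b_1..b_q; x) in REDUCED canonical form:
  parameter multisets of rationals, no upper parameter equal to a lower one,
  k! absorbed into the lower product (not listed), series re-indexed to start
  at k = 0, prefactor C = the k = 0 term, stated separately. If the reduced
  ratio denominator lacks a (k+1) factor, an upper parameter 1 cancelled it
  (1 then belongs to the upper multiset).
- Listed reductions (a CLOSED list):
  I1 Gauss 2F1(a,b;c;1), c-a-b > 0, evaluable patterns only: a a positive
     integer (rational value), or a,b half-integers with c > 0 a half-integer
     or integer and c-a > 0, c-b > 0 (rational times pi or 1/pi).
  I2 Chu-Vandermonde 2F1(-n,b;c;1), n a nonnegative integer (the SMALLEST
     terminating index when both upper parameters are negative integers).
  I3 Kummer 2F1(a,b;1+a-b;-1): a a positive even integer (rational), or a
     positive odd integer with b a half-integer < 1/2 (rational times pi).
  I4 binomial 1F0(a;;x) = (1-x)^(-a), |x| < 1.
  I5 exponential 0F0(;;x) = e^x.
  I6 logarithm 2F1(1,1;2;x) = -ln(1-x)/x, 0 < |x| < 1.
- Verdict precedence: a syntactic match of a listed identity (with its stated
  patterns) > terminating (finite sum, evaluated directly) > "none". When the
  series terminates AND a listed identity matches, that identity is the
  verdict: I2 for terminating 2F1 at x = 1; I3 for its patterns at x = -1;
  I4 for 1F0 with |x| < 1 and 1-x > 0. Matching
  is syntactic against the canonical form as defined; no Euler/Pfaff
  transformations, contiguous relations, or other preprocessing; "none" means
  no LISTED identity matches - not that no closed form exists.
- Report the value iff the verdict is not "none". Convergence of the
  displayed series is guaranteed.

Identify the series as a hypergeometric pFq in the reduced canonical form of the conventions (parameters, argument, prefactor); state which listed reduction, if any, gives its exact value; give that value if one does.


This is \frac{10}{11} * 2F1(-\frac{3}{2}, \frac{3}{2}; \frac{11}{2}; 1) in reduced canonical form. Verdict: the half-integer Gauss pattern (I1) matches (x = 1; upper {-\frac{3}{2}, \frac{3}{2}} half-integers, c = \frac{11}{2} in the evaluable pattern). Value: \frac{33075}{180224} \cdot \pi.

Structural cue: t_0 = \frac{10}{11} here, and the parameter 1/8 appears in both the upper and lower lists and cancels.
Term ratio: r(k) = 1 * (k-\frac{3}{2}) (k+\frac{3}{2}) / [(k+\frac{11}{2}) (k+1)] - rational in k. x = 1; t_0 = \frac{10}{11}; negate the roots.
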